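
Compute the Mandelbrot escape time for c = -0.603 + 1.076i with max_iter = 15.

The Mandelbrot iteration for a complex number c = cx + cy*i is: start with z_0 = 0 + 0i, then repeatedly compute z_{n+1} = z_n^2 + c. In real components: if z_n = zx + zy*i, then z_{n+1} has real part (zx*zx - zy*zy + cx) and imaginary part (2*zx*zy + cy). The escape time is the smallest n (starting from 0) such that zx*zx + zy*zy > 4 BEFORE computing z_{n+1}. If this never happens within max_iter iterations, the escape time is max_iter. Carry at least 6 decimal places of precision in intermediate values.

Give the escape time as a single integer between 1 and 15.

z_0 = 0 + 0i, c = -0.6030 + 1.0760i
Iter 1: z = -0.6030 + 1.0760i, |z|^2 = 1.5214
Iter 2: z = -1.3972 + -0.2217i, |z|^2 = 2.0012
Iter 3: z = 1.2999 + 1.6954i, |z|^2 = 4.5642
Escaped at iteration 3

Answer: 3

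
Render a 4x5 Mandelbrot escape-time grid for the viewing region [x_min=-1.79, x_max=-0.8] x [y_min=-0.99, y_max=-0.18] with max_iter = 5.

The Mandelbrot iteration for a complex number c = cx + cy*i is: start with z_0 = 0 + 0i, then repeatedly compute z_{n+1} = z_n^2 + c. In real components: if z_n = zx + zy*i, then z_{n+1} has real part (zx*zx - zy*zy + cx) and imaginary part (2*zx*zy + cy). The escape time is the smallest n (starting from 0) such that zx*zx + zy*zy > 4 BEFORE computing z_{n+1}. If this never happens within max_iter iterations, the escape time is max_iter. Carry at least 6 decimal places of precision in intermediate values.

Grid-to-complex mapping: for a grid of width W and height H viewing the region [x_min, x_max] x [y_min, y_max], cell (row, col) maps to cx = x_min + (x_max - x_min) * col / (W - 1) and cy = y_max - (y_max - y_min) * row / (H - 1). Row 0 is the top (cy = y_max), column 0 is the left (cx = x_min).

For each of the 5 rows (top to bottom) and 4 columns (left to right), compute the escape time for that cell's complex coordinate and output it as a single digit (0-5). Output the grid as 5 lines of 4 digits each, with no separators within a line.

(row=0, col=0): c = -1.7900 + -0.1800i → escape time 4
(row=0, col=1): c = -1.4600 + -0.1800i → escape time 5
(row=0, col=2): c = -1.1300 + -0.1800i → escape time 5
(row=0, col=3): c = -0.8000 + -0.1800i → escape time 5
(row=1, col=0): c = -1.7900 + -0.3825i → escape time 3
(row=1, col=1): c = -1.4600 + -0.3825i → escape time 4
(row=1, col=2): c = -1.1300 + -0.3825i → escape time 5
(row=1, col=3): c = -0.8000 + -0.3825i → escape time 5
(row=2, col=0): c = -1.7900 + -0.5850i → escape time 3
(row=2, col=1): c = -1.4600 + -0.5850i → escape time 3
(row=2, col=2): c = -1.1300 + -0.5850i → escape time 4
(row=2, col=3): c = -0.8000 + -0.5850i → escape time 5
(row=3, col=0): c = -1.7900 + -0.7875i → escape time 2
(row=3, col=1): c = -1.4600 + -0.7875i → escape time 3
(row=3, col=2): c = -1.1300 + -0.7875i → escape time 3
(row=3, col=3): c = -0.8000 + -0.7875i → escape time 4
(row=4, col=0): c = -1.7900 + -0.9900i → escape time 1
(row=4, col=1): c = -1.4600 + -0.9900i → escape time 3
(row=4, col=2): c = -1.1300 + -0.9900i → escape time 3
(row=4, col=3): c = -0.8000 + -0.9900i → escape time 3

Answer: 4555
3455
3345
2334
1333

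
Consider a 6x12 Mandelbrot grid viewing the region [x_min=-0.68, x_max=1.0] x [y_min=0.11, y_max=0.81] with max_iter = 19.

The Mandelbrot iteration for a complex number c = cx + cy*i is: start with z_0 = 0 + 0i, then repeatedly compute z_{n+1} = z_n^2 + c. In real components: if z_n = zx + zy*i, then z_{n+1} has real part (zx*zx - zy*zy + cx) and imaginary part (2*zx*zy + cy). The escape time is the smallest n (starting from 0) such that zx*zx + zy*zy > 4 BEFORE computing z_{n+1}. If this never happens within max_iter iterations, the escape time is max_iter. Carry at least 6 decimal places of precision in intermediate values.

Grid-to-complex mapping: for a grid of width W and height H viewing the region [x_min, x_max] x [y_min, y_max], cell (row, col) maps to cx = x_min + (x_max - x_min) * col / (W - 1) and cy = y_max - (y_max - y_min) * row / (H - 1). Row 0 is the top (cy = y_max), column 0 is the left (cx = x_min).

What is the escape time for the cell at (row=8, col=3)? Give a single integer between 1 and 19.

Answer: 19

Derivation:
z_0 = 0 + 0i, c = 0.3280 + 0.3009i
Iter 1: z = 0.3280 + 0.3009i, |z|^2 = 0.1981
Iter 2: z = 0.3450 + 0.4983i, |z|^2 = 0.3674
Iter 3: z = 0.1987 + 0.6448i, |z|^2 = 0.4552
Iter 4: z = -0.0482 + 0.5572i, |z|^2 = 0.3128
Iter 5: z = 0.0199 + 0.2472i, |z|^2 = 0.0615
Iter 6: z = 0.2673 + 0.3107i, |z|^2 = 0.1680
Iter 7: z = 0.3029 + 0.4670i, |z|^2 = 0.3099
Iter 8: z = 0.2016 + 0.5838i, |z|^2 = 0.3815
Iter 9: z = 0.0278 + 0.5364i, |z|^2 = 0.2884
Iter 10: z = 0.0411 + 0.3307i, |z|^2 = 0.1111
Iter 11: z = 0.2203 + 0.3281i, |z|^2 = 0.1562
Iter 12: z = 0.2689 + 0.4455i, |z|^2 = 0.2708
Iter 13: z = 0.2019 + 0.5405i, |z|^2 = 0.3329
Iter 14: z = 0.0766 + 0.5191i, |z|^2 = 0.2753
Iter 15: z = 0.0644 + 0.3805i, |z|^2 = 0.1489
Iter 16: z = 0.1874 + 0.3499i, |z|^2 = 0.1576
Iter 17: z = 0.2407 + 0.4321i, |z|^2 = 0.2446
Iter 18: z = 0.1993 + 0.5089i, |z|^2 = 0.2987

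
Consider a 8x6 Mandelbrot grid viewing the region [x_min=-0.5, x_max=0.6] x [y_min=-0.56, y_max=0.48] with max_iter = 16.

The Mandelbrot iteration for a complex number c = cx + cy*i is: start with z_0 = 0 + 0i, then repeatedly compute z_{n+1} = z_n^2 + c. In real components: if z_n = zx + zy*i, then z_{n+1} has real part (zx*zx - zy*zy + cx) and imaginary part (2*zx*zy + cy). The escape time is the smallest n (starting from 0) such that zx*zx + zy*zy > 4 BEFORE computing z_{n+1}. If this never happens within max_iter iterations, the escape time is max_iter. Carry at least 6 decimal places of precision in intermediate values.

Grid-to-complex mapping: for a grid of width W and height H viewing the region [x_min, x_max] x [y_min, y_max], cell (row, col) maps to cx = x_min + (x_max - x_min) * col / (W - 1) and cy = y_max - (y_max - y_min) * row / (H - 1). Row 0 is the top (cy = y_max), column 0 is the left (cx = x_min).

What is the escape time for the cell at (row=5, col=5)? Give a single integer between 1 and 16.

Answer: 16

Derivation:
z_0 = 0 + 0i, c = 0.2857 + -0.5600i
Iter 1: z = 0.2857 + -0.5600i, |z|^2 = 0.3952
Iter 2: z = 0.0537 + -0.8800i, |z|^2 = 0.7773
Iter 3: z = -0.4858 + -0.6546i, |z|^2 = 0.6645
Iter 4: z = 0.0932 + 0.0760i, |z|^2 = 0.0145
Iter 5: z = 0.2886 + -0.5458i, |z|^2 = 0.3812
Iter 6: z = 0.0711 + -0.8751i, |z|^2 = 0.7708
Iter 7: z = -0.4750 + -0.6844i, |z|^2 = 0.6941
Iter 8: z = 0.0429 + 0.0902i, |z|^2 = 0.0100
Iter 9: z = 0.2794 + -0.5523i, |z|^2 = 0.3831
Iter 10: z = 0.0588 + -0.8686i, |z|^2 = 0.7580
Iter 11: z = -0.4653 + -0.6622i, |z|^2 = 0.6550
Iter 12: z = 0.0638 + 0.0562i, |z|^2 = 0.0072
Iter 13: z = 0.2866 + -0.5528i, |z|^2 = 0.3878
Iter 14: z = 0.0623 + -0.8769i, |z|^2 = 0.7728
Iter 15: z = -0.4794 + -0.6692i, |z|^2 = 0.6776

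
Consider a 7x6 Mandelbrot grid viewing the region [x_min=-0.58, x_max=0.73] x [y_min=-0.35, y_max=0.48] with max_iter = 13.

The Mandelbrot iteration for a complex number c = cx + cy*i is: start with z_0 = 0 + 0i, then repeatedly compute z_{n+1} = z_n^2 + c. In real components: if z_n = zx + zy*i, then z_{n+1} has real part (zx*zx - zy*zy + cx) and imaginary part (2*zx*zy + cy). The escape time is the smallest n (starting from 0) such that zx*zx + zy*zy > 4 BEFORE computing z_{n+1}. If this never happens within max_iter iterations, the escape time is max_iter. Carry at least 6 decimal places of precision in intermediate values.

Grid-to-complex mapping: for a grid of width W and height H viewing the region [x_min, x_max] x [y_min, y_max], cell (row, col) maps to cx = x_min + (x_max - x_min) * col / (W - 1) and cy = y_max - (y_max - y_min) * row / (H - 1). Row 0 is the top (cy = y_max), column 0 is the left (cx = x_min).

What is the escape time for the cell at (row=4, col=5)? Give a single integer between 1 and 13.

z_0 = 0 + 0i, c = 0.5117 + -0.1840i
Iter 1: z = 0.5117 + -0.1840i, |z|^2 = 0.2957
Iter 2: z = 0.7396 + -0.3723i, |z|^2 = 0.6856
Iter 3: z = 0.9201 + -0.7347i, |z|^2 = 1.3864
Iter 4: z = 0.8184 + -1.5360i, |z|^2 = 3.0291
Iter 5: z = -1.1778 + -2.6983i, |z|^2 = 8.6677
Escaped at iteration 5

Answer: 5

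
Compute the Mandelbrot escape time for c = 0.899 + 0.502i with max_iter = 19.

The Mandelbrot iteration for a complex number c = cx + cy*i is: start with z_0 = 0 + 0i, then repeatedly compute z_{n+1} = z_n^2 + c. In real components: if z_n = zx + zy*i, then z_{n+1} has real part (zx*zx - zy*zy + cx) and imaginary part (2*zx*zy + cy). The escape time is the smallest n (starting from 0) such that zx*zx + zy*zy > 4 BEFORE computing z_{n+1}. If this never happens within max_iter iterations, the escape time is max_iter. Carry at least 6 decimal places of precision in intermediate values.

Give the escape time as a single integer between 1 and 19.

z_0 = 0 + 0i, c = 0.8990 + 0.5020i
Iter 1: z = 0.8990 + 0.5020i, |z|^2 = 1.0602
Iter 2: z = 1.4552 + 1.4046i, |z|^2 = 4.0905
Escaped at iteration 2

Answer: 2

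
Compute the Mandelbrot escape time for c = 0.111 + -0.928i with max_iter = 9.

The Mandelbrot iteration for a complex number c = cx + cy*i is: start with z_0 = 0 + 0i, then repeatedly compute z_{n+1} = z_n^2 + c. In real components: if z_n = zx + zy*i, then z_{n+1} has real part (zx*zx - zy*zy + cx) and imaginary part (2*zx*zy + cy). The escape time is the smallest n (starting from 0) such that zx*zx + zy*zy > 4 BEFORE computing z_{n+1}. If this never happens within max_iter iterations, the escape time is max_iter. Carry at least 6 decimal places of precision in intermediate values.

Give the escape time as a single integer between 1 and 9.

z_0 = 0 + 0i, c = 0.1110 + -0.9280i
Iter 1: z = 0.1110 + -0.9280i, |z|^2 = 0.8735
Iter 2: z = -0.7379 + -1.1340i, |z|^2 = 1.8304
Iter 3: z = -0.6306 + 0.7455i, |z|^2 = 0.9534
Iter 4: z = -0.0472 + -1.8681i, |z|^2 = 3.4922
Iter 5: z = -3.3767 + -0.7518i, |z|^2 = 11.9676
Escaped at iteration 5

Answer: 5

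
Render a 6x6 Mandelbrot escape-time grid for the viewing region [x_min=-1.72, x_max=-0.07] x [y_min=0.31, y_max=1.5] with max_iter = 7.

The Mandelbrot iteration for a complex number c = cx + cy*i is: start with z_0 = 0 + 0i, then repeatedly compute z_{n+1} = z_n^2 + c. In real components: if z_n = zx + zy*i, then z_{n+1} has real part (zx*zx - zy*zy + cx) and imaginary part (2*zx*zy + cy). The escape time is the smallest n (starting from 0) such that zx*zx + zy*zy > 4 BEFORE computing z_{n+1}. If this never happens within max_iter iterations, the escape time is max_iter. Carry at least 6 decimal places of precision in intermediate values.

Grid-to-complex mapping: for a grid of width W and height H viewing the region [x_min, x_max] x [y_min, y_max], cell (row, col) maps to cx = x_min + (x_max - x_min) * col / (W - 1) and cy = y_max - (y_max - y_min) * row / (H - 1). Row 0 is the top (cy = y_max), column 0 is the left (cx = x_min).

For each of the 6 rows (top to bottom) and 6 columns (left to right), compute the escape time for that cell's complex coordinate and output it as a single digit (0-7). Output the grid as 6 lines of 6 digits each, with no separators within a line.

(row=0, col=0): c = -1.7200 + 1.5000i → escape time 1
(row=0, col=1): c = -1.3900 + 1.5000i → escape time 1
(row=0, col=2): c = -1.0600 + 1.5000i → escape time 2
(row=0, col=3): c = -0.7300 + 1.5000i → escape time 2
(row=0, col=4): c = -0.4000 + 1.5000i → escape time 2
(row=0, col=5): c = -0.0700 + 1.5000i → escape time 2
(row=1, col=0): c = -1.7200 + 1.2620i → escape time 1
(row=1, col=1): c = -1.3900 + 1.2620i → escape time 2
(row=1, col=2): c = -1.0600 + 1.2620i → escape time 2
(row=1, col=3): c = -0.7300 + 1.2620i → escape time 3
(row=1, col=4): c = -0.4000 + 1.2620i → escape time 3
(row=1, col=5): c = -0.0700 + 1.2620i → escape time 3
(row=2, col=0): c = -1.7200 + 1.0240i → escape time 1
(row=2, col=1): c = -1.3900 + 1.0240i → escape time 3
(row=2, col=2): c = -1.0600 + 1.0240i → escape time 3
(row=2, col=3): c = -0.7300 + 1.0240i → escape time 3
(row=2, col=4): c = -0.4000 + 1.0240i → escape time 4
(row=2, col=5): c = -0.0700 + 1.0240i → escape time 7
(row=3, col=0): c = -1.7200 + 0.7860i → escape time 2
(row=3, col=1): c = -1.3900 + 0.7860i → escape time 3
(row=3, col=2): c = -1.0600 + 0.7860i → escape time 3
(row=3, col=3): c = -0.7300 + 0.7860i → escape time 4
(row=3, col=4): c = -0.4000 + 0.7860i → escape time 6
(row=3, col=5): c = -0.0700 + 0.7860i → escape time 7
(row=4, col=0): c = -1.7200 + 0.5480i → escape time 3
(row=4, col=1): c = -1.3900 + 0.5480i → escape time 3
(row=4, col=2): c = -1.0600 + 0.5480i → escape time 5
(row=4, col=3): c = -0.7300 + 0.5480i → escape time 6
(row=4, col=4): c = -0.4000 + 0.5480i → escape time 7
(row=4, col=5): c = -0.0700 + 0.5480i → escape time 7
(row=5, col=0): c = -1.7200 + 0.3100i → escape time 4
(row=5, col=1): c = -1.3900 + 0.3100i → escape time 5
(row=5, col=2): c = -1.0600 + 0.3100i → escape time 7
(row=5, col=3): c = -0.7300 + 0.3100i → escape time 7
(row=5, col=4): c = -0.4000 + 0.3100i → escape time 7
(row=5, col=5): c = -0.0700 + 0.3100i → escape time 7

Answer: 112222
122333
133347
233467
335677
457777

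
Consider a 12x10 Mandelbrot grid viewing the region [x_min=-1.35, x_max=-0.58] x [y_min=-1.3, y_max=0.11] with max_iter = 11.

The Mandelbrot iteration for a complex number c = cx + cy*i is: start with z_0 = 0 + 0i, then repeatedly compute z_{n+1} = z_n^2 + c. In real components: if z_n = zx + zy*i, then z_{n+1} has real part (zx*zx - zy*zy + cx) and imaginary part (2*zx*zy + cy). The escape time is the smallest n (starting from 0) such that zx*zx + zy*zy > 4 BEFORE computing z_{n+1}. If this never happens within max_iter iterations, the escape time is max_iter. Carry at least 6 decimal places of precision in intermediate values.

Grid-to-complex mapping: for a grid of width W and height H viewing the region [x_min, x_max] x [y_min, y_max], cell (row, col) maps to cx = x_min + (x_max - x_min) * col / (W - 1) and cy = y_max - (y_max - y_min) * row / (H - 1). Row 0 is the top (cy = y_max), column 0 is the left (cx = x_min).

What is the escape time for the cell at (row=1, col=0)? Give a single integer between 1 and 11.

Answer: 11

Derivation:
z_0 = 0 + 0i, c = -1.3500 + -0.0467i
Iter 1: z = -1.3500 + -0.0467i, |z|^2 = 1.8247
Iter 2: z = 0.4703 + 0.0793i, |z|^2 = 0.2275
Iter 3: z = -1.1351 + 0.0280i, |z|^2 = 1.2892
Iter 4: z = -0.0624 + -0.1101i, |z|^2 = 0.0160
Iter 5: z = -1.3582 + -0.0329i, |z|^2 = 1.8459
Iter 6: z = 0.4937 + 0.0428i, |z|^2 = 0.2456
Iter 7: z = -1.1081 + -0.0044i, |z|^2 = 1.2278
Iter 8: z = -0.1222 + -0.0369i, |z|^2 = 0.0163
Iter 9: z = -1.3364 + -0.0376i, |z|^2 = 1.7874
Iter 10: z = 0.4346 + 0.0540i, |z|^2 = 0.1918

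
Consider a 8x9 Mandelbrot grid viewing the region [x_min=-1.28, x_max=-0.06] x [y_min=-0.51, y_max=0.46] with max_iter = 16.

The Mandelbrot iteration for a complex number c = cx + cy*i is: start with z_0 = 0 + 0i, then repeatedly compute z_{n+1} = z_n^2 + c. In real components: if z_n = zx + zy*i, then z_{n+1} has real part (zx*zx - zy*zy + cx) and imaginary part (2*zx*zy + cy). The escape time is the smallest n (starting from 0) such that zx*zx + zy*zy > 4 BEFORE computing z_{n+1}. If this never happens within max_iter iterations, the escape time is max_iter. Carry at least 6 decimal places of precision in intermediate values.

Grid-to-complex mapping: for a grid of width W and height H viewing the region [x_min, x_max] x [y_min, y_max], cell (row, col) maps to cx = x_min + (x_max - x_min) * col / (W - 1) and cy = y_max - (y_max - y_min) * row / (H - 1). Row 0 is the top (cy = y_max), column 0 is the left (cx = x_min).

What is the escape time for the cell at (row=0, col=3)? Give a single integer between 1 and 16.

Answer: 7

Derivation:
z_0 = 0 + 0i, c = -0.7571 + 0.4600i
Iter 1: z = -0.7571 + 0.4600i, |z|^2 = 0.7849
Iter 2: z = -0.3955 + -0.2366i, |z|^2 = 0.2124
Iter 3: z = -0.6567 + 0.6471i, |z|^2 = 0.8500
Iter 4: z = -0.7446 + -0.3899i, |z|^2 = 0.7065
Iter 5: z = -0.3547 + 1.0407i, |z|^2 = 1.2089
Iter 6: z = -1.7144 + -0.2783i, |z|^2 = 3.0167
Iter 7: z = 2.1047 + 1.4142i, |z|^2 = 6.4296
Escaped at iteration 7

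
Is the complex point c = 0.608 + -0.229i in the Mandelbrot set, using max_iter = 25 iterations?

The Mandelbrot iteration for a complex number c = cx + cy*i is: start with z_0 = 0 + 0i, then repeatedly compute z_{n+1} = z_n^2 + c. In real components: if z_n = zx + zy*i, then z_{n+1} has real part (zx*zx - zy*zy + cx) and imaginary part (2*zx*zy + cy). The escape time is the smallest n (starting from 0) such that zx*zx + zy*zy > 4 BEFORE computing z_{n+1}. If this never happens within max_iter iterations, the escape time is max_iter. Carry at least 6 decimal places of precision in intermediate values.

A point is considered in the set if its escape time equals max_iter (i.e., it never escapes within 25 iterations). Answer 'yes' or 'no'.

z_0 = 0 + 0i, c = 0.6080 + -0.2290i
Iter 1: z = 0.6080 + -0.2290i, |z|^2 = 0.4221
Iter 2: z = 0.9252 + -0.5075i, |z|^2 = 1.1136
Iter 3: z = 1.2065 + -1.1680i, |z|^2 = 2.8200
Iter 4: z = 0.6994 + -3.0475i, |z|^2 = 9.7764
Escaped at iteration 4

Answer: no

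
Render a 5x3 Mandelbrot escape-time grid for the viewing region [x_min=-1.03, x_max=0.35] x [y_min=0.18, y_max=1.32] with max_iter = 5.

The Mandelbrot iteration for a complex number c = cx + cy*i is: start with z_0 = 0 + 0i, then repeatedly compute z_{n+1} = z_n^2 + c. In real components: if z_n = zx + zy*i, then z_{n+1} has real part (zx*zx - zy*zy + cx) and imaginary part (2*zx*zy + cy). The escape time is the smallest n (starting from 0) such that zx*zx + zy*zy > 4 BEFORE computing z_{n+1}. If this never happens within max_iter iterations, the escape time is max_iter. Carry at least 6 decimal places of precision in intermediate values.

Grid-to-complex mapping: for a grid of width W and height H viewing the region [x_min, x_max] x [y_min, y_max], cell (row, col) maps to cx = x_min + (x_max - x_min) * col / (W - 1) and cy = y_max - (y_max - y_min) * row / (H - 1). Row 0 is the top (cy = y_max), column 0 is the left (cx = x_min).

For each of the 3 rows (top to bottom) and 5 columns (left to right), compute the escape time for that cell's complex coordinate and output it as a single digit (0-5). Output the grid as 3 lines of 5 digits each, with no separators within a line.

(row=0, col=0): c = -1.0300 + 1.3200i → escape time 2
(row=0, col=1): c = -0.6850 + 1.3200i → escape time 2
(row=0, col=2): c = -0.3400 + 1.3200i → escape time 2
(row=0, col=3): c = 0.0050 + 1.3200i → escape time 2
(row=0, col=4): c = 0.3500 + 1.3200i → escape time 2
(row=1, col=0): c = -1.0300 + 0.7500i → escape time 3
(row=1, col=1): c = -0.6850 + 0.7500i → escape time 4
(row=1, col=2): c = -0.3400 + 0.7500i → escape time 5
(row=1, col=3): c = 0.0050 + 0.7500i → escape time 5
(row=1, col=4): c = 0.3500 + 0.7500i → escape time 5
(row=2, col=0): c = -1.0300 + 0.1800i → escape time 5
(row=2, col=1): c = -0.6850 + 0.1800i → escape time 5
(row=2, col=2): c = -0.3400 + 0.1800i → escape time 5
(row=2, col=3): c = 0.0050 + 0.1800i → escape time 5
(row=2, col=4): c = 0.3500 + 0.1800i → escape time 5

Answer: 22222
34555
55555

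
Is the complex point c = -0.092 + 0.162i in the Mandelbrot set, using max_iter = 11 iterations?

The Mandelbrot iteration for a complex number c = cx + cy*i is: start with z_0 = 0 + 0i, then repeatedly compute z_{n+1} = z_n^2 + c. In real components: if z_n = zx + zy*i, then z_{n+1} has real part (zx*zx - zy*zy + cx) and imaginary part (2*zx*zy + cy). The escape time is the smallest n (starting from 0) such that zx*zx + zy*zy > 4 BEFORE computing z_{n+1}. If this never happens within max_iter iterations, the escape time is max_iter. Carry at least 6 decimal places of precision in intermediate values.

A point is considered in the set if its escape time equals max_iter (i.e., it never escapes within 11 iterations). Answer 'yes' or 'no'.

Answer: yes

Derivation:
z_0 = 0 + 0i, c = -0.0920 + 0.1620i
Iter 1: z = -0.0920 + 0.1620i, |z|^2 = 0.0347
Iter 2: z = -0.1098 + 0.1322i, |z|^2 = 0.0295
Iter 3: z = -0.0974 + 0.1330i, |z|^2 = 0.0272
Iter 4: z = -0.1002 + 0.1361i, |z|^2 = 0.0286
Iter 5: z = -0.1005 + 0.1347i, |z|^2 = 0.0282
Iter 6: z = -0.1001 + 0.1349i, |z|^2 = 0.0282
Iter 7: z = -0.1002 + 0.1350i, |z|^2 = 0.0283
Iter 8: z = -0.1002 + 0.1349i, |z|^2 = 0.0282
Iter 9: z = -0.1002 + 0.1350i, |z|^2 = 0.0282
Iter 10: z = -0.1002 + 0.1350i, |z|^2 = 0.0283
Did not escape in 11 iterations → in set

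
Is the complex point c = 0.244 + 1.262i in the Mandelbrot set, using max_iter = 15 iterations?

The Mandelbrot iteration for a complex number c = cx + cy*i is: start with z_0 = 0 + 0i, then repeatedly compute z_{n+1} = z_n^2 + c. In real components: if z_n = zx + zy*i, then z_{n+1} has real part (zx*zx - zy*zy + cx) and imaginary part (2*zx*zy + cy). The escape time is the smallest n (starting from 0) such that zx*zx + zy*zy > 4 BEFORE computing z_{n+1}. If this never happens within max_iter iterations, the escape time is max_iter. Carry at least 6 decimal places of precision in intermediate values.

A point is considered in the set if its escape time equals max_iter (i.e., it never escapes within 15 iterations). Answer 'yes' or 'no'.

Answer: no

Derivation:
z_0 = 0 + 0i, c = 0.2440 + 1.2620i
Iter 1: z = 0.2440 + 1.2620i, |z|^2 = 1.6522
Iter 2: z = -1.2891 + 1.8779i, |z|^2 = 5.1881
Escaped at iteration 2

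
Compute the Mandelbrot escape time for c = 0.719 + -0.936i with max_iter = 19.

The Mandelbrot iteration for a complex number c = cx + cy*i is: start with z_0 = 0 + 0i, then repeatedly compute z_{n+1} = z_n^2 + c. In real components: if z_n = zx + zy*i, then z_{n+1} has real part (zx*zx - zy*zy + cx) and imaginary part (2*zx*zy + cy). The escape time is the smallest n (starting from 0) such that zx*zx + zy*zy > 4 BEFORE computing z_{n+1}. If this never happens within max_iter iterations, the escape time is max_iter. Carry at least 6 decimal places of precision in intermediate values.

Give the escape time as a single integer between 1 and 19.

Answer: 2

Derivation:
z_0 = 0 + 0i, c = 0.7190 + -0.9360i
Iter 1: z = 0.7190 + -0.9360i, |z|^2 = 1.3931
Iter 2: z = 0.3599 + -2.2820i, |z|^2 = 5.3369
Escaped at iteration 2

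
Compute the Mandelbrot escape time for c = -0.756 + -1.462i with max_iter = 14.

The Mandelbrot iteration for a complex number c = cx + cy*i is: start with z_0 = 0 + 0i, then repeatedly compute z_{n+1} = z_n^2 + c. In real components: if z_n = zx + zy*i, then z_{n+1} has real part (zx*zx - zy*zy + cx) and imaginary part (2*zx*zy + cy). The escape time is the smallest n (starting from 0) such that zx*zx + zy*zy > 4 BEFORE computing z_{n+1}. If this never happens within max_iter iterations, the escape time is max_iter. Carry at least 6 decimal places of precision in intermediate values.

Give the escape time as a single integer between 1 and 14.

z_0 = 0 + 0i, c = -0.7560 + -1.4620i
Iter 1: z = -0.7560 + -1.4620i, |z|^2 = 2.7090
Iter 2: z = -2.3219 + 0.7485i, |z|^2 = 5.9516
Escaped at iteration 2

Answer: 2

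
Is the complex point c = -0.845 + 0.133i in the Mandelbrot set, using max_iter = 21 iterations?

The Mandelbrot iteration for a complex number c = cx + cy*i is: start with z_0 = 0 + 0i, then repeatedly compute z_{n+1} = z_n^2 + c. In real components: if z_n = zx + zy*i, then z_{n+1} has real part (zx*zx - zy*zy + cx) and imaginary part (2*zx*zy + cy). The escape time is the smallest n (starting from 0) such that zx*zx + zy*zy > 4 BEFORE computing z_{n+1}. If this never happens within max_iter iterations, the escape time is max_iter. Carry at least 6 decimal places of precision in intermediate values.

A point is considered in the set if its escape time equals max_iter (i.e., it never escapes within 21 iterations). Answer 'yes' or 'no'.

Answer: yes

Derivation:
z_0 = 0 + 0i, c = -0.8450 + 0.1330i
Iter 1: z = -0.8450 + 0.1330i, |z|^2 = 0.7317
Iter 2: z = -0.1487 + -0.0918i, |z|^2 = 0.0305
Iter 3: z = -0.8313 + 0.1603i, |z|^2 = 0.7168
Iter 4: z = -0.1796 + -0.1335i, |z|^2 = 0.0501
Iter 5: z = -0.8306 + 0.1810i, |z|^2 = 0.7226
Iter 6: z = -0.1879 + -0.1676i, |z|^2 = 0.0634
Iter 7: z = -0.8378 + 0.1960i, |z|^2 = 0.7403
Iter 8: z = -0.1815 + -0.1954i, |z|^2 = 0.0711
Iter 9: z = -0.8502 + 0.2039i, |z|^2 = 0.7645
Iter 10: z = -0.1637 + -0.2138i, |z|^2 = 0.0725
Iter 11: z = -0.8639 + 0.2030i, |z|^2 = 0.7875
Iter 12: z = -0.1399 + -0.2177i, |z|^2 = 0.0670
Iter 13: z = -0.8728 + 0.1939i, |z|^2 = 0.7995
Iter 14: z = -0.1208 + -0.2055i, |z|^2 = 0.0568
Iter 15: z = -0.8727 + 0.1826i, |z|^2 = 0.7949
Iter 16: z = -0.1168 + -0.1858i, |z|^2 = 0.0482
Iter 17: z = -0.8659 + 0.1764i, |z|^2 = 0.7808
Iter 18: z = -0.1264 + -0.1725i, |z|^2 = 0.0457
Iter 19: z = -0.8588 + 0.1766i, |z|^2 = 0.7687
Iter 20: z = -0.1387 + -0.1703i, |z|^2 = 0.0482
Did not escape in 21 iterations → in set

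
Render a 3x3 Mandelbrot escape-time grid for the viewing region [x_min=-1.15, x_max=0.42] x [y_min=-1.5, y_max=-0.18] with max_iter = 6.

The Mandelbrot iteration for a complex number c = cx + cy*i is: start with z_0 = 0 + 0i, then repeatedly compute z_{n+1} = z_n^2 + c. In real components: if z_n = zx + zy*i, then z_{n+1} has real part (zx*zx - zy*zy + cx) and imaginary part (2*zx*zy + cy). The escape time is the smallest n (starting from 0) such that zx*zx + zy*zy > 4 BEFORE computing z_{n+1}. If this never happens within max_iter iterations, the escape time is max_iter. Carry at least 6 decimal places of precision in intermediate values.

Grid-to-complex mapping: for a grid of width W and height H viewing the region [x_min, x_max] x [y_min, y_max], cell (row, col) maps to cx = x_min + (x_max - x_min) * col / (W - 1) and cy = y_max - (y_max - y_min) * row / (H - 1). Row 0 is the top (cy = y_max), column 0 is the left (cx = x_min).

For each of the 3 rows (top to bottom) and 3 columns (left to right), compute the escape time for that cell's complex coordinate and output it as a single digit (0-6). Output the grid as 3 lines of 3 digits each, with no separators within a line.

(row=0, col=0): c = -1.1500 + -0.1800i → escape time 6
(row=0, col=1): c = -0.3650 + -0.1800i → escape time 6
(row=0, col=2): c = 0.4200 + -0.1800i → escape time 6
(row=1, col=0): c = -1.1500 + -0.8400i → escape time 3
(row=1, col=1): c = -0.3650 + -0.8400i → escape time 6
(row=1, col=2): c = 0.4200 + -0.8400i → escape time 3
(row=2, col=0): c = -1.1500 + -1.5000i → escape time 2
(row=2, col=1): c = -0.3650 + -1.5000i → escape time 2
(row=2, col=2): c = 0.4200 + -1.5000i → escape time 2

Answer: 666
363
222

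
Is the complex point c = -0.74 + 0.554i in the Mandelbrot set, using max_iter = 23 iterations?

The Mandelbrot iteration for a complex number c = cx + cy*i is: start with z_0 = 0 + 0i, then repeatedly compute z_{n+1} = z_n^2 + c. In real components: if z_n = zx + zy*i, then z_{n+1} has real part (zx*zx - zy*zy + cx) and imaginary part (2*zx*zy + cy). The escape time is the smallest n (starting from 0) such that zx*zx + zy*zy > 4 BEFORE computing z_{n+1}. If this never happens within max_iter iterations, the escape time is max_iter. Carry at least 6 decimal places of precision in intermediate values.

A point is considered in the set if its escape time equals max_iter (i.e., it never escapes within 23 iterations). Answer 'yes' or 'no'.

z_0 = 0 + 0i, c = -0.7400 + 0.5540i
Iter 1: z = -0.7400 + 0.5540i, |z|^2 = 0.8545
Iter 2: z = -0.4993 + -0.2659i, |z|^2 = 0.3200
Iter 3: z = -0.5614 + 0.8196i, |z|^2 = 0.9868
Iter 4: z = -1.0965 + -0.3662i, |z|^2 = 1.3364
Iter 5: z = 0.3282 + 1.3571i, |z|^2 = 1.9494
Iter 6: z = -2.4739 + 1.4449i, |z|^2 = 8.2077
Escaped at iteration 6

Answer: no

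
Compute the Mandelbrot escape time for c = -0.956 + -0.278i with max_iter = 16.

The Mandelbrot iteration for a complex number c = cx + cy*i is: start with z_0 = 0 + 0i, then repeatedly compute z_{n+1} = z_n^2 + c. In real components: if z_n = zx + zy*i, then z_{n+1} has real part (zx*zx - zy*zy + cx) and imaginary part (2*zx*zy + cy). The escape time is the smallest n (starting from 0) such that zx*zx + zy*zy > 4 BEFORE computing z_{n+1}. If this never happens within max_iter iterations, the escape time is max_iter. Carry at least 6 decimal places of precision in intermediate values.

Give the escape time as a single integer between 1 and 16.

z_0 = 0 + 0i, c = -0.9560 + -0.2780i
Iter 1: z = -0.9560 + -0.2780i, |z|^2 = 0.9912
Iter 2: z = -0.1193 + 0.2535i, |z|^2 = 0.0785
Iter 3: z = -1.0060 + -0.3385i, |z|^2 = 1.1267
Iter 4: z = -0.0585 + 0.4031i, |z|^2 = 0.1659
Iter 5: z = -1.1151 + -0.3252i, |z|^2 = 1.3491
Iter 6: z = 0.1817 + 0.4471i, |z|^2 = 0.2330
Iter 7: z = -1.1229 + -0.1155i, |z|^2 = 1.2743
Iter 8: z = 0.2916 + -0.0186i, |z|^2 = 0.0854
Iter 9: z = -0.8713 + -0.2888i, |z|^2 = 0.8426
Iter 10: z = -0.2803 + 0.2253i, |z|^2 = 0.1293
Iter 11: z = -0.9282 + -0.4043i, |z|^2 = 1.0251
Iter 12: z = -0.2579 + 0.4726i, |z|^2 = 0.2898
Iter 13: z = -1.1128 + -0.5217i, |z|^2 = 1.5106
Iter 14: z = 0.0102 + 0.8832i, |z|^2 = 0.7801
Iter 15: z = -1.7359 + -0.2600i, |z|^2 = 3.0808

Answer: 16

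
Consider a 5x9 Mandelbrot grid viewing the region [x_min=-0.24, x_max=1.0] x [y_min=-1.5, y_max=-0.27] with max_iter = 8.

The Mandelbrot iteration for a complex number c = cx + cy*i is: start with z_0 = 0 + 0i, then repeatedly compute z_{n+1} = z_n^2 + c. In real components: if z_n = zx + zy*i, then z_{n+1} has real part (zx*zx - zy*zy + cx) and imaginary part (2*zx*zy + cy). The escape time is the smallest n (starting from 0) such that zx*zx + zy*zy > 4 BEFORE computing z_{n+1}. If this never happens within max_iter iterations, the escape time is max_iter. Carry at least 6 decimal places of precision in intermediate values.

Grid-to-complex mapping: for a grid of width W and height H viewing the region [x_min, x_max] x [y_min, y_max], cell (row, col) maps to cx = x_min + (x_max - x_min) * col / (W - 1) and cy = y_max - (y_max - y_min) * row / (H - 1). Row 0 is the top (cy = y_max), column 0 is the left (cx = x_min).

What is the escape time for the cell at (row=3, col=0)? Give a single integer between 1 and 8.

Answer: 8

Derivation:
z_0 = 0 + 0i, c = -0.2400 + -0.7312i
Iter 1: z = -0.2400 + -0.7312i, |z|^2 = 0.5923
Iter 2: z = -0.7171 + -0.3802i, |z|^2 = 0.6589
Iter 3: z = 0.1297 + -0.1859i, |z|^2 = 0.0514
Iter 4: z = -0.2577 + -0.7795i, |z|^2 = 0.6740
Iter 5: z = -0.7811 + -0.3295i, |z|^2 = 0.7187
Iter 6: z = 0.2616 + -0.2165i, |z|^2 = 0.1153
Iter 7: z = -0.2184 + -0.8445i, |z|^2 = 0.7610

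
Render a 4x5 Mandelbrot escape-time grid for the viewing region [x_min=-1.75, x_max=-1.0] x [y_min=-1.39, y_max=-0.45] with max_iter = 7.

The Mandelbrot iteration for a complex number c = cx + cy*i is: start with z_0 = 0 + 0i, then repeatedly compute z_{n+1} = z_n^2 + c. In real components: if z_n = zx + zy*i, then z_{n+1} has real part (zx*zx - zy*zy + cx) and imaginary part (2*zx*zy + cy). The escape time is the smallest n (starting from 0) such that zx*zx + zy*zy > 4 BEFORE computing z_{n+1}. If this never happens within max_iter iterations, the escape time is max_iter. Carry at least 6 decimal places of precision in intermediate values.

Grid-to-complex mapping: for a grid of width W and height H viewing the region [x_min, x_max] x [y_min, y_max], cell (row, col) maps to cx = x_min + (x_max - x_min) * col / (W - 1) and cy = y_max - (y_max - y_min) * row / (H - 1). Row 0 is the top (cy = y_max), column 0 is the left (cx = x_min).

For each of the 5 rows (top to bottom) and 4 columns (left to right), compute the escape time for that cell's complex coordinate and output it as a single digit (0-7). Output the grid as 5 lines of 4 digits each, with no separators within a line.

Answer: 3365
3334
2333
1223
1122

Derivation:
(row=0, col=0): c = -1.7500 + -0.4500i → escape time 3
(row=0, col=1): c = -1.5000 + -0.4500i → escape time 3
(row=0, col=2): c = -1.2500 + -0.4500i → escape time 6
(row=0, col=3): c = -1.0000 + -0.4500i → escape time 5
(row=1, col=0): c = -1.7500 + -0.6850i → escape time 3
(row=1, col=1): c = -1.5000 + -0.6850i → escape time 3
(row=1, col=2): c = -1.2500 + -0.6850i → escape time 3
(row=1, col=3): c = -1.0000 + -0.6850i → escape time 4
(row=2, col=0): c = -1.7500 + -0.9200i → escape time 2
(row=2, col=1): c = -1.5000 + -0.9200i → escape time 3
(row=2, col=2): c = -1.2500 + -0.9200i → escape time 3
(row=2, col=3): c = -1.0000 + -0.9200i → escape time 3
(row=3, col=0): c = -1.7500 + -1.1550i → escape time 1
(row=3, col=1): c = -1.5000 + -1.1550i → escape time 2
(row=3, col=2): c = -1.2500 + -1.1550i → escape time 2
(row=3, col=3): c = -1.0000 + -1.1550i → escape time 3
(row=4, col=0): c = -1.7500 + -1.3900i → escape time 1
(row=4, col=1): c = -1.5000 + -1.3900i → escape time 1
(row=4, col=2): c = -1.2500 + -1.3900i → escape time 2
(row=4, col=3): c = -1.0000 + -1.3900i → escape time 2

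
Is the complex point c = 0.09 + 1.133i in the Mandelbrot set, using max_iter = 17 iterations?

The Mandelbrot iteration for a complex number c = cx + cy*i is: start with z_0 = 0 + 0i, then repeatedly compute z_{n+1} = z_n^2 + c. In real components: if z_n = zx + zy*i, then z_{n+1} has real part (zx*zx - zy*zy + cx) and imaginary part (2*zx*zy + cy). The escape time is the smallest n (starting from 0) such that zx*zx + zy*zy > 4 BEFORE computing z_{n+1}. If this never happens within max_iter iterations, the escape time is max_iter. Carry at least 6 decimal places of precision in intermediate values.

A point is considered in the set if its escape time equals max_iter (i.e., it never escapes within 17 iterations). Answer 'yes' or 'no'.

z_0 = 0 + 0i, c = 0.0900 + 1.1330i
Iter 1: z = 0.0900 + 1.1330i, |z|^2 = 1.2918
Iter 2: z = -1.1856 + 1.3369i, |z|^2 = 3.1930
Iter 3: z = -0.2918 + -2.0371i, |z|^2 = 4.2350
Escaped at iteration 3

Answer: no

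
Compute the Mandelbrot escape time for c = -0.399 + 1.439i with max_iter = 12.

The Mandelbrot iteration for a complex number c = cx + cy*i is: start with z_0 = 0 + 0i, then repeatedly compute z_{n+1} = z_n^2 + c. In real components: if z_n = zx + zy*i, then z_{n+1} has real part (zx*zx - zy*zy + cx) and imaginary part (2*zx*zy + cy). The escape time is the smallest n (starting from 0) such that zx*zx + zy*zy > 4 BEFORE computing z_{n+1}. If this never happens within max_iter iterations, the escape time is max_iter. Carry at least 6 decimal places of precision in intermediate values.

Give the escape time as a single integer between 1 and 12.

z_0 = 0 + 0i, c = -0.3990 + 1.4390i
Iter 1: z = -0.3990 + 1.4390i, |z|^2 = 2.2299
Iter 2: z = -2.3105 + 0.2907i, |z|^2 = 5.4230
Escaped at iteration 2

Answer: 2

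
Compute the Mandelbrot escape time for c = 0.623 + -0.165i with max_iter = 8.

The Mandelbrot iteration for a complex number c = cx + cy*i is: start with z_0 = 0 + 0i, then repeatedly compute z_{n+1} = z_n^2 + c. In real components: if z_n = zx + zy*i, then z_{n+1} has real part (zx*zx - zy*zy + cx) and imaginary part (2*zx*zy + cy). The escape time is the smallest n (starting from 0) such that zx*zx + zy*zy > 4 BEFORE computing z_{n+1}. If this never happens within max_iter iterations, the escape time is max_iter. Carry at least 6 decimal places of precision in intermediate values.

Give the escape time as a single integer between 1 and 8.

Answer: 4

Derivation:
z_0 = 0 + 0i, c = 0.6230 + -0.1650i
Iter 1: z = 0.6230 + -0.1650i, |z|^2 = 0.4154
Iter 2: z = 0.9839 + -0.3706i, |z|^2 = 1.1054
Iter 3: z = 1.4537 + -0.8942i, |z|^2 = 2.9130
Iter 4: z = 1.9366 + -2.7650i, |z|^2 = 11.3958
Escaped at iteration 4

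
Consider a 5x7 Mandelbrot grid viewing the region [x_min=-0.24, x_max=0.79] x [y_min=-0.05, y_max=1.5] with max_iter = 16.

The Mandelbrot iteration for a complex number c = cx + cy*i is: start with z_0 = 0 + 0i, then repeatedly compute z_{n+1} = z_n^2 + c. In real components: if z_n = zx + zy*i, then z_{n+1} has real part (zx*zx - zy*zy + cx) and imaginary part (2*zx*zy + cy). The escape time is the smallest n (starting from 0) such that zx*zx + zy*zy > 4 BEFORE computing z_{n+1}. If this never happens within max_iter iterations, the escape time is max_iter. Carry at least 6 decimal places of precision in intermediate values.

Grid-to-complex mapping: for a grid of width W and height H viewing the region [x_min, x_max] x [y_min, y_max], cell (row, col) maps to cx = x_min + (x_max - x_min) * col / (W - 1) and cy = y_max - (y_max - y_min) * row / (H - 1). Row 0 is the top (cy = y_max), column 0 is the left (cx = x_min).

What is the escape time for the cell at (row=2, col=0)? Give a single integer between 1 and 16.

Answer: 6

Derivation:
z_0 = 0 + 0i, c = -0.2400 + 0.9833i
Iter 1: z = -0.2400 + 0.9833i, |z|^2 = 1.0245
Iter 2: z = -1.1493 + 0.5113i, |z|^2 = 1.5825
Iter 3: z = 0.8195 + -0.1921i, |z|^2 = 0.7085
Iter 4: z = 0.3947 + 0.6685i, |z|^2 = 0.6028
Iter 5: z = -0.5311 + 1.5111i, |z|^2 = 2.5656
Iter 6: z = -2.2414 + -0.6218i, |z|^2 = 5.4107
Escaped at iteration 6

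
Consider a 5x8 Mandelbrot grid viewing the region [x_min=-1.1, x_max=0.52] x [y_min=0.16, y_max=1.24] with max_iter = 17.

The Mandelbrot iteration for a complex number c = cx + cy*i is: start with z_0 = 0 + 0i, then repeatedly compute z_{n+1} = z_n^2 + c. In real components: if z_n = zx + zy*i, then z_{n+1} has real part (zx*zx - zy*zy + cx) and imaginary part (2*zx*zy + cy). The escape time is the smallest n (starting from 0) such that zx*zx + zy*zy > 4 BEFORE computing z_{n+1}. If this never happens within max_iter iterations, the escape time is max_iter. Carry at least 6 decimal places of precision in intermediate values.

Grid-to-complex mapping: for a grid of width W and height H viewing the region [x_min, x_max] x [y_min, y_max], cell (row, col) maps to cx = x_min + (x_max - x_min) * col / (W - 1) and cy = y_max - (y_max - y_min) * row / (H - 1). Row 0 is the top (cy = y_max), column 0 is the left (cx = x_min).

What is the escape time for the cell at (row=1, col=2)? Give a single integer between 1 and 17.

z_0 = 0 + 0i, c = -0.2900 + 1.0857i
Iter 1: z = -0.2900 + 1.0857i, |z|^2 = 1.2629
Iter 2: z = -1.3847 + 0.4560i, |z|^2 = 2.1253
Iter 3: z = 1.4194 + -0.1771i, |z|^2 = 2.0460
Iter 4: z = 1.6933 + 0.5829i, |z|^2 = 3.2071
Iter 5: z = 2.2375 + 3.0599i, |z|^2 = 14.3691
Escaped at iteration 5

Answer: 5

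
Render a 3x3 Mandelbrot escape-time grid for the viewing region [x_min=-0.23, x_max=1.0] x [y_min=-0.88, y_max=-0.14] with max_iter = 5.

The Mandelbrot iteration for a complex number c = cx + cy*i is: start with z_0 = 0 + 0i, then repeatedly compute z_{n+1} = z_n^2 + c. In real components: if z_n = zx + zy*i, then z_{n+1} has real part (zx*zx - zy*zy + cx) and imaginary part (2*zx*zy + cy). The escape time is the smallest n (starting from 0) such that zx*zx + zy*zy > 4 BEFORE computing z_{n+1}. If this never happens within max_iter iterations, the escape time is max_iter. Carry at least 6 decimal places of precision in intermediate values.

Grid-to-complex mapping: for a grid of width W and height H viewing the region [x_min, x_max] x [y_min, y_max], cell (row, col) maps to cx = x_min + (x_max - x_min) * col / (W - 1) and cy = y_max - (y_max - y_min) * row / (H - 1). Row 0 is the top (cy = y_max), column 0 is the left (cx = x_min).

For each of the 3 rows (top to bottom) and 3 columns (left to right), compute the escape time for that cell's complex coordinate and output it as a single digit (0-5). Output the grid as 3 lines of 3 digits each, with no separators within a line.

Answer: 552
552
542

Derivation:
(row=0, col=0): c = -0.2300 + -0.1400i → escape time 5
(row=0, col=1): c = 0.3850 + -0.1400i → escape time 5
(row=0, col=2): c = 1.0000 + -0.1400i → escape time 2
(row=1, col=0): c = -0.2300 + -0.5100i → escape time 5
(row=1, col=1): c = 0.3850 + -0.5100i → escape time 5
(row=1, col=2): c = 1.0000 + -0.5100i → escape time 2
(row=2, col=0): c = -0.2300 + -0.8800i → escape time 5
(row=2, col=1): c = 0.3850 + -0.8800i → escape time 4
(row=2, col=2): c = 1.0000 + -0.8800i → escape time 2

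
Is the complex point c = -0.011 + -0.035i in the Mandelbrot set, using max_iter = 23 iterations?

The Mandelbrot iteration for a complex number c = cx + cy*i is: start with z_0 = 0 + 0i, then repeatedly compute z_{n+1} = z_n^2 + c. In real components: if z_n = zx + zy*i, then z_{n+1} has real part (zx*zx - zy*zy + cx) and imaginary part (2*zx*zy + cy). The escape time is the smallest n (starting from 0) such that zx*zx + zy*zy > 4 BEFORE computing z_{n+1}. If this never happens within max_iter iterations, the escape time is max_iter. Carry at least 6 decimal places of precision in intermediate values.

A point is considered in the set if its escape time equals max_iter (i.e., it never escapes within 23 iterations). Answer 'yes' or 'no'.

z_0 = 0 + 0i, c = -0.0110 + -0.0350i
Iter 1: z = -0.0110 + -0.0350i, |z|^2 = 0.0013
Iter 2: z = -0.0121 + -0.0342i, |z|^2 = 0.0013
Iter 3: z = -0.0120 + -0.0342i, |z|^2 = 0.0013
Iter 4: z = -0.0120 + -0.0342i, |z|^2 = 0.0013
Iter 5: z = -0.0120 + -0.0342i, |z|^2 = 0.0013
Iter 6: z = -0.0120 + -0.0342i, |z|^2 = 0.0013
Iter 7: z = -0.0120 + -0.0342i, |z|^2 = 0.0013
Iter 8: z = -0.0120 + -0.0342i, |z|^2 = 0.0013
Iter 9: z = -0.0120 + -0.0342i, |z|^2 = 0.0013
Iter 10: z = -0.0120 + -0.0342i, |z|^2 = 0.0013
Iter 11: z = -0.0120 + -0.0342i, |z|^2 = 0.0013
Iter 12: z = -0.0120 + -0.0342i, |z|^2 = 0.0013
Iter 13: z = -0.0120 + -0.0342i, |z|^2 = 0.0013
Iter 14: z = -0.0120 + -0.0342i, |z|^2 = 0.0013
Iter 15: z = -0.0120 + -0.0342i, |z|^2 = 0.0013
Iter 16: z = -0.0120 + -0.0342i, |z|^2 = 0.0013
Iter 17: z = -0.0120 + -0.0342i, |z|^2 = 0.0013
Iter 18: z = -0.0120 + -0.0342i, |z|^2 = 0.0013
Iter 19: z = -0.0120 + -0.0342i, |z|^2 = 0.0013
Iter 20: z = -0.0120 + -0.0342i, |z|^2 = 0.0013
Iter 21: z = -0.0120 + -0.0342i, |z|^2 = 0.0013
Iter 22: z = -0.0120 + -0.0342i, |z|^2 = 0.0013
Did not escape in 23 iterations → in set

Answer: yes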